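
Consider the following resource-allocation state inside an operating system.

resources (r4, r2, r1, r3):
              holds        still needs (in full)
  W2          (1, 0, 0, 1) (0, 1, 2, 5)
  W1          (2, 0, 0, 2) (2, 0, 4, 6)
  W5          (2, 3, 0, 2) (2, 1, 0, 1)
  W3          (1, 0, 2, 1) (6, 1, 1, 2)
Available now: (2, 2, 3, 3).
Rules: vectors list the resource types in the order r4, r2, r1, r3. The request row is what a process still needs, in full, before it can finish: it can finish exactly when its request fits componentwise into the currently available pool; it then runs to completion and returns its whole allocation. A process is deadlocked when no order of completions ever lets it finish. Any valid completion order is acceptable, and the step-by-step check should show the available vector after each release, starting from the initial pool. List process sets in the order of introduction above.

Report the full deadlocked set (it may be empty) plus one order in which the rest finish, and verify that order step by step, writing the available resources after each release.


The deadlocked set is W1 and W3.
Key observation: after W5, W2 the pool peaks at (5, 5, 3, 6), and each blocked process is short somewhere: W1 on r1; W3 on r4.
A valid finishing order for the others: W5, W2. Verifying each step:
  pool = (2, 2, 3, 3)
  W5: need (2, 1, 0, 1) fits (2, 2, 3, 3); releases (2, 3, 0, 2), pool now (4, 5, 3, 5)
  W2: need (0, 1, 2, 5) fits (4, 5, 3, 5); releases (1, 0, 0, 1), pool now (5, 5, 3, 6)
The stuck group stays short no matter what:
  W1 cannot run: need (2, 0, 4, 6) vs free (5, 5, 3, 6) (insufficient r1)
  W3 cannot run: need (6, 1, 1, 2) vs free (5, 5, 3, 6) (insufficient r4)


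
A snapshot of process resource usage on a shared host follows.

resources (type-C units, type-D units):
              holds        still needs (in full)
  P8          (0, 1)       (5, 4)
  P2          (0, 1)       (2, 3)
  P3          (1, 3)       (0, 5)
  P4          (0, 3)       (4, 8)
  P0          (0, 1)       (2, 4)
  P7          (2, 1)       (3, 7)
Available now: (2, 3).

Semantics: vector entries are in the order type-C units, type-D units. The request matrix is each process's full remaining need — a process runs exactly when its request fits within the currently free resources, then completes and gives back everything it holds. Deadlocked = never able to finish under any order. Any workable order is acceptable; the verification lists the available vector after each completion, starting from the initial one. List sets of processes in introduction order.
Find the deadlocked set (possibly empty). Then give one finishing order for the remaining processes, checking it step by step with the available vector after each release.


No process is deadlocked.
Key observation: P2 leads a chain of completions in which each release enables another process.
One completion order for the rest: P2, P0, P3, P7, P4, P8. Check, step by step:
  pool = (2, 3)
  run P2 (needs (2, 3), free (2, 3)); after release of (0, 1) the pool is (2, 4)
  run P0 (needs (2, 4), free (2, 4)); after release of (0, 1) the pool is (2, 5)
  run P3 (needs (0, 5), free (2, 5)); after release of (1, 3) the pool is (3, 8)
  run P7 (needs (3, 7), free (3, 8)); after release of (2, 1) the pool is (5, 9)
  run P4 (needs (4, 8), free (5, 9)); after release of (0, 3) the pool is (5, 12)
  run P8 (needs (5, 4), free (5, 12)); after release of (0, 1) the pool is (5, 13)


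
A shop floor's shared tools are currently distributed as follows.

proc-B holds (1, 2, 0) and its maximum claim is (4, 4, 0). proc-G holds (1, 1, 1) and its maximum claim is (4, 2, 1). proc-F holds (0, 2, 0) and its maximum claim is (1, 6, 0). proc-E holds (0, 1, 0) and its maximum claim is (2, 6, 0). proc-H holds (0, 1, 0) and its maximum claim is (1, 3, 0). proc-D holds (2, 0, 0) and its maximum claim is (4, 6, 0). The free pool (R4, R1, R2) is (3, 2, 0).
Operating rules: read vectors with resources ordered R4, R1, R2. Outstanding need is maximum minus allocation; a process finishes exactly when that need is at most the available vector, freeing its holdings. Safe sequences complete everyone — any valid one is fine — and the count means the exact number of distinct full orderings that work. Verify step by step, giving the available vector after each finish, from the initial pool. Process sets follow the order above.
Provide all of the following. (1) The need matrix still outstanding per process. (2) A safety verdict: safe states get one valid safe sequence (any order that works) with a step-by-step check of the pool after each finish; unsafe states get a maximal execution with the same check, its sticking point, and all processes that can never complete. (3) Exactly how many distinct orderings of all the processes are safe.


(1) Outstanding need per process (order R4, R1, R2):
  proc-B: (3, 2, 0)
  proc-G: (3, 1, 0)
  proc-F: (1, 4, 0)
  proc-E: (2, 5, 0)
  proc-H: (1, 2, 0)
  proc-D: (2, 6, 0)
(2) SAFE. One safe sequence: proc-B, proc-F, proc-E, proc-D, proc-G, proc-H.
Key observation: the first exact fit in this order is proc-B — it needs (3, 2, 0) with (3, 2, 0) free, meeting a requested resource to the last unit.
Check, step by step:
  pool = (3, 2, 0)
  proc-B: need (3, 2, 0) fits (3, 2, 0); releases (1, 2, 0), pool now (4, 4, 0)
  proc-F: need (1, 4, 0) fits (4, 4, 0); releases (0, 2, 0), pool now (4, 6, 0)
  proc-E: need (2, 5, 0) fits (4, 6, 0); releases (0, 1, 0), pool now (4, 7, 0)
  proc-D: need (2, 6, 0) fits (4, 7, 0); releases (2, 0, 0), pool now (6, 7, 0)
  proc-G: need (3, 1, 0) fits (6, 7, 0); releases (1, 1, 1), pool now (7, 8, 1)
  proc-H: need (1, 2, 0) fits (7, 8, 1); releases (0, 1, 0), pool now (7, 9, 1)
(3) Exactly 120 of the possible complete orderings are safe sequences.


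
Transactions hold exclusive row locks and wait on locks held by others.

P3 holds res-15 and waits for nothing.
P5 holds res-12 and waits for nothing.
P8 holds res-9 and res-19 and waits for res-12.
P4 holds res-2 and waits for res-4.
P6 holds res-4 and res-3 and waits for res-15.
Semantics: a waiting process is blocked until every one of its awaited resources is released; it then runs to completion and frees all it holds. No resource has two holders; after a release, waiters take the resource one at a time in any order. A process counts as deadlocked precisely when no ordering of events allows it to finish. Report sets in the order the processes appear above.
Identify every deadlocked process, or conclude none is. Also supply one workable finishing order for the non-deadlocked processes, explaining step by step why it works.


The deadlocked set is empty.
Key observation: the wait graph is acyclic; completion cascades from the unblocked processes through everyone else.
One completion order for the rest: P3, P6, P4, P5, P8.
Walking it through:
  run P3 (it waits on nothing); releases res-15
  P6: everything it awaited (res-15) is free; runs, freeing res-4 and res-3
  P4: everything it awaited (res-4) is free; runs, freeing res-2
  run P5 (it waits on nothing); releases res-12
  P8: everything it awaited (res-12) is free; runs, freeing res-9 and res-19


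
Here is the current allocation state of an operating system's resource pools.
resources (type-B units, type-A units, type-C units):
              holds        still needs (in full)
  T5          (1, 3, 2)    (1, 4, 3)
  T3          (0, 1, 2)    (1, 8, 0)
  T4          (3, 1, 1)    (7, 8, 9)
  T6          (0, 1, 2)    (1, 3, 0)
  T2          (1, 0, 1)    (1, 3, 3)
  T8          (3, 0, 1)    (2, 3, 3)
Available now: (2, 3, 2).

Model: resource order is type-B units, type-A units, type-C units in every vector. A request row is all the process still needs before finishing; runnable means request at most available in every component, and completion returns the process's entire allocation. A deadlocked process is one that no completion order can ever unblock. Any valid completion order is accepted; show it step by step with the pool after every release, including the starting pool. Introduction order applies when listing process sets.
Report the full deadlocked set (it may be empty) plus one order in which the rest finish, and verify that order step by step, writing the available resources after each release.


Deadlocked: T3 and T4.
Key observation: type-A units is the bottleneck — with T6, T5, T2, T8 done the pool holds (7, 7, 8), short of every remaining need.
One completion order for the rest: T6, T5, T2, T8. Step-by-step check:
  pool = (2, 3, 2)
  T6: need (1, 3, 0) fits (2, 3, 2); releases (0, 1, 2), pool now (2, 4, 4)
  T5: need (1, 4, 3) fits (2, 4, 4); releases (1, 3, 2), pool now (3, 7, 6)
  T2: need (1, 3, 3) fits (3, 7, 6); releases (1, 0, 1), pool now (4, 7, 7)
  T8: need (2, 3, 3) fits (4, 7, 7); releases (3, 0, 1), pool now (7, 7, 8)
The stuck group stays short no matter what:
  blocked: T3 wants (1, 8, 0), pool (7, 7, 8) — not enough type-A units
  blocked: T4 wants (7, 8, 9), pool (7, 7, 8) — not enough type-A units and type-C units


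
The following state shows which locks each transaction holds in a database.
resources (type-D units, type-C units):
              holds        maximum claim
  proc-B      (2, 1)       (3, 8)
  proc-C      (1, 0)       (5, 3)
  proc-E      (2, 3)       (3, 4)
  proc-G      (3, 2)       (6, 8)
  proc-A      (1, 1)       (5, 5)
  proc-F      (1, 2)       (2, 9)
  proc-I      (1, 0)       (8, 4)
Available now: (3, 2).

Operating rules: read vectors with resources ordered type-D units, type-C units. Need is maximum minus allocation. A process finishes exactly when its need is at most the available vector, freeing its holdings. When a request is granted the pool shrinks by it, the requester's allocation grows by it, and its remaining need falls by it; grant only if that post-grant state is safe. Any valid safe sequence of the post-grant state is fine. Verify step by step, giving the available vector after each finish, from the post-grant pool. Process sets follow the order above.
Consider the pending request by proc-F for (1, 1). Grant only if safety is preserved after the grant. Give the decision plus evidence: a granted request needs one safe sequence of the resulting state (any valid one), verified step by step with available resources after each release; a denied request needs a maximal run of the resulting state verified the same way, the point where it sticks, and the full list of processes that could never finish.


DENY. Granting would leave the state unsafe.
Key observation: after proc-E, proc-C, proc-A the pool peaks at (6, 5), and each blocked process is short somewhere: proc-B on type-C units; proc-G on type-C units; proc-F on type-C units; proc-I on type-D units.
Pretend the grant happened; the run proc-E, proc-C, proc-A goes as far as possible. Walking it through:
  pool = (2, 1)
  run proc-E (needs (1, 1), free (2, 1)); after release of (2, 3) the pool is (4, 4)
  run proc-C (needs (4, 3), free (4, 4)); after release of (1, 0) the pool is (5, 4)
  run proc-A (needs (4, 4), free (5, 4)); after release of (1, 1) the pool is (6, 5)
  blocked: proc-B wants (1, 7), pool (6, 5) — not enough type-C units
  blocked: proc-G wants (3, 6), pool (6, 5) — not enough type-C units
  blocked: proc-F wants (0, 6), pool (6, 5) — not enough type-C units
  blocked: proc-I wants (7, 4), pool (6, 5) — not enough type-D units
Post-grant, the permanently blocked set is proc-B, proc-G, proc-F and proc-I.


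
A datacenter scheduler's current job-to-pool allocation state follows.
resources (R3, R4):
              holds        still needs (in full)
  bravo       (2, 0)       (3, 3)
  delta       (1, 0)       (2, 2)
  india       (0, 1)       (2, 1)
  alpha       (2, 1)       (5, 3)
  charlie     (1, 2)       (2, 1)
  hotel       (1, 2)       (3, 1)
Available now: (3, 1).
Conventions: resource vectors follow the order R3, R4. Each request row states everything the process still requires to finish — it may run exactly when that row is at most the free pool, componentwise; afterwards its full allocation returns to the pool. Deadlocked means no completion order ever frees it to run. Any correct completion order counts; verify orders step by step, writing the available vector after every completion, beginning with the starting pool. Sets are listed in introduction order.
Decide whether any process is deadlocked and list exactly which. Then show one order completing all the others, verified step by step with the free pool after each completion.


No process is deadlocked.
Key observation: the pool covers india at once, and every later process fits after earlier releases.
The rest can finish in the order india, charlie, delta, hotel, bravo, alpha. Walking it through:
  pool = (3, 1)
  india needs (2, 1) <= (3, 1) -> finishes; pool += (0, 1) = (3, 2)
  charlie needs (2, 1) <= (3, 2) -> finishes; pool += (1, 2) = (4, 4)
  delta needs (2, 2) <= (4, 4) -> finishes; pool += (1, 0) = (5, 4)
  hotel needs (3, 1) <= (5, 4) -> finishes; pool += (1, 2) = (6, 6)
  bravo needs (3, 3) <= (6, 6) -> finishes; pool += (2, 0) = (8, 6)
  alpha needs (5, 3) <= (8, 6) -> finishes; pool += (2, 1) = (10, 7)


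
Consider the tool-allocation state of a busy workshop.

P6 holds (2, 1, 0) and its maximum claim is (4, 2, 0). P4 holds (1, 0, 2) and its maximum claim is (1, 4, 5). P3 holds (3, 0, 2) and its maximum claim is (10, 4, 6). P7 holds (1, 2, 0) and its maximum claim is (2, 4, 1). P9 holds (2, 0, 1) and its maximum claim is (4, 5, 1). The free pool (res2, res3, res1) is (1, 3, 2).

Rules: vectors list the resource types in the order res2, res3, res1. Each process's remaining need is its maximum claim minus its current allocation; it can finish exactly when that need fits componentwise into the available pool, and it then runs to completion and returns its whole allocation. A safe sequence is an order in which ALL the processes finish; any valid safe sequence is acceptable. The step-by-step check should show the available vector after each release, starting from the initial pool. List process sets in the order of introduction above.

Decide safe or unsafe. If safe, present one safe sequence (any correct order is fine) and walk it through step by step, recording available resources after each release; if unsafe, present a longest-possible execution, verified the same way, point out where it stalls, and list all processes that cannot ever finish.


SAFE, for example via the order P7, P9, P6, P4, P3.
Key observation: P7 is the earliest step where a requested resource binds exactly: need (1, 2, 1), pool (1, 3, 2) at its turn.
Step-by-step check:
  pool = (1, 3, 2)
  P7 needs (1, 2, 1) <= (1, 3, 2) -> finishes; pool += (1, 2, 0) = (2, 5, 2)
  P9 needs (2, 5, 0) <= (2, 5, 2) -> finishes; pool += (2, 0, 1) = (4, 5, 3)
  P6 needs (2, 1, 0) <= (4, 5, 3) -> finishes; pool += (2, 1, 0) = (6, 6, 3)
  P4 needs (0, 4, 3) <= (6, 6, 3) -> finishes; pool += (1, 0, 2) = (7, 6, 5)
  P3 needs (7, 4, 4) <= (7, 6, 5) -> finishes; pool += (3, 0, 2) = (10, 6, 7)


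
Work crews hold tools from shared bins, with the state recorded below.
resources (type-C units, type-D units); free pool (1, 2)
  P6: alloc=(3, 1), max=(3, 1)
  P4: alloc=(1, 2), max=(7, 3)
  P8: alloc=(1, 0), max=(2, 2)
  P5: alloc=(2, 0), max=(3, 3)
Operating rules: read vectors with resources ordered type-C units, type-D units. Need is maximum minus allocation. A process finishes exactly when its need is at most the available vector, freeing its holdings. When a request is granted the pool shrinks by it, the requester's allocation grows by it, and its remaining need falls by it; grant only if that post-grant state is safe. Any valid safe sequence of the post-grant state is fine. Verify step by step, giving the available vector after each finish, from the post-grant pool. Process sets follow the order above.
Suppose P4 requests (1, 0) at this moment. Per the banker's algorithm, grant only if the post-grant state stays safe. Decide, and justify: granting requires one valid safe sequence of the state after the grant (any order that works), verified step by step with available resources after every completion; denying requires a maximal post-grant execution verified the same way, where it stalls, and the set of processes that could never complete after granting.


GRANT: granting preserves safety; a valid post-grant sequence is P6, P8, P5, P4.
Key observation: granting shrinks the pool to (0, 2), yet P6 still fits and the chain goes through.
Check on the post-grant state, step by step:
  pool = (0, 2)
  P6: need (0, 0) fits (0, 2); releases (3, 1), pool now (3, 3)
  P8: need (1, 2) fits (3, 3); releases (1, 0), pool now (4, 3)
  P5: need (1, 3) fits (4, 3); releases (2, 0), pool now (6, 3)
  P4: need (5, 1) fits (6, 3); releases (2, 2), pool now (8, 5)


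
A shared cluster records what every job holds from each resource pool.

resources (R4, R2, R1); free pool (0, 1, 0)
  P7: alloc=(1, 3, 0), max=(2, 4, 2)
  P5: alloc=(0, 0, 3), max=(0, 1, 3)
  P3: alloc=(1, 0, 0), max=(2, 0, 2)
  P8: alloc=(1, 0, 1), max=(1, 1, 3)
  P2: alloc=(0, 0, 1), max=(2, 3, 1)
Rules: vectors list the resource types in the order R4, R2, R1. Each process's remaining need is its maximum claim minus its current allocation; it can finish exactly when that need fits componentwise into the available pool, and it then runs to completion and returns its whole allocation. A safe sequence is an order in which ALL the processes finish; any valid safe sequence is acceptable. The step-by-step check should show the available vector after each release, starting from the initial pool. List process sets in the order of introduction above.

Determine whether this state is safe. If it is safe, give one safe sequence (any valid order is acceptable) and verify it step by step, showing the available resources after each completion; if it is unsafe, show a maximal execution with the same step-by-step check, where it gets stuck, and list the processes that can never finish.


The state is SAFE; one workable sequence: P5, P8, P3, P7, P2.
Key observation: reading the order forward, P5 is the first process whose need (0, 1, 0) meets the free pool (0, 1, 0) exactly on a resource it requests.
Verifying each step:
  pool = (0, 1, 0)
  P5: need (0, 1, 0) fits (0, 1, 0); releases (0, 0, 3), pool now (0, 1, 3)
  P8: need (0, 1, 2) fits (0, 1, 3); releases (1, 0, 1), pool now (1, 1, 4)
  P3: need (1, 0, 2) fits (1, 1, 4); releases (1, 0, 0), pool now (2, 1, 4)
  P7: need (1, 1, 2) fits (2, 1, 4); releases (1, 3, 0), pool now (3, 4, 4)
  P2: need (2, 3, 0) fits (3, 4, 4); releases (0, 0, 1), pool now (3, 4, 5)


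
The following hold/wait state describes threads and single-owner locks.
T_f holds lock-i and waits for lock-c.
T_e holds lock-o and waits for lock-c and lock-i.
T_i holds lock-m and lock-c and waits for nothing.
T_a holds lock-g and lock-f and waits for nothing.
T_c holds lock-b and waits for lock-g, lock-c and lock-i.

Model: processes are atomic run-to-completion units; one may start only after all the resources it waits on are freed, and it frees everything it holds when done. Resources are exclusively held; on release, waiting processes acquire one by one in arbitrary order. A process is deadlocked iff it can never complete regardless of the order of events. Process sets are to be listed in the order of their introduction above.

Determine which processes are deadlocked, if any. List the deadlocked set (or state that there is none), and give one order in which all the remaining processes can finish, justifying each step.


Nothing here is deadlocked.
Key observation: although several processes wait, no cycle exists — each chain bottoms out at a free runner.
A valid finishing order for the others: T_i, T_f, T_a, T_c, T_e.
Step-by-step check:
  run T_i (it waits on nothing); releases lock-m and lock-c
  T_f waits on lock-c — all released -> runs and releases lock-i
  run T_a (it waits on nothing); releases lock-g and lock-f
  T_c waits on lock-g, lock-c and lock-i — all released -> runs and releases lock-b
  T_e waits on lock-c and lock-i — all released -> runs and releases lock-o


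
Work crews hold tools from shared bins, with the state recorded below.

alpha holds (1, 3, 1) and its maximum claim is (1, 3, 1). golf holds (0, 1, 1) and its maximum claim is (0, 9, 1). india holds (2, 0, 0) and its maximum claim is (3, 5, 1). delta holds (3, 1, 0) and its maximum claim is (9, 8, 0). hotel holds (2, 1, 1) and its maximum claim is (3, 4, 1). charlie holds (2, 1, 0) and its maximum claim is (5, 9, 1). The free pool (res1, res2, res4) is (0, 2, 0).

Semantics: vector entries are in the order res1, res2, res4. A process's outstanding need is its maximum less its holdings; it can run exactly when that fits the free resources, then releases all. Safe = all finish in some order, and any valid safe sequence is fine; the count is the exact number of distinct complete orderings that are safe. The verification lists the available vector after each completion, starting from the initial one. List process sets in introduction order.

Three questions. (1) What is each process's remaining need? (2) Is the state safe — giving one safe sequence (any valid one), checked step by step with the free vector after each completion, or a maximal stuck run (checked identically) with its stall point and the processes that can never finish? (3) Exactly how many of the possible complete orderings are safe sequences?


(1) Remaining need (order res1, res2, res4):
  alpha: (0, 0, 0)
  golf: (0, 8, 0)
  india: (1, 5, 1)
  delta: (6, 7, 0)
  hotel: (1, 3, 0)
  charlie: (3, 8, 1)
(2) The state is UNSAFE.
Key observation: the pool after alpha, india, hotel is (5, 6, 2); every surviving request exceeds it in res2, so progress ends there.
Going as far as possible: alpha, india, hotel; after that, nothing fits. Walking it through:
  pool = (0, 2, 0)
  alpha: need (0, 0, 0) fits (0, 2, 0); releases (1, 3, 1), pool now (1, 5, 1)
  india: need (1, 5, 1) fits (1, 5, 1); releases (2, 0, 0), pool now (3, 5, 1)
  hotel: need (1, 3, 0) fits (3, 5, 1); releases (2, 1, 1), pool now (5, 6, 2)
  golf still needs (0, 8, 0) but only (5, 6, 2) is free — short on res2
  delta still needs (6, 7, 0) but only (5, 6, 2) is free — short on res1 and res2
  charlie still needs (3, 8, 1) but only (5, 6, 2) is free — short on res2
Processes that can never finish: golf, delta and charlie.
(3) Exactly 0 of the possible complete orderings are safe sequences.


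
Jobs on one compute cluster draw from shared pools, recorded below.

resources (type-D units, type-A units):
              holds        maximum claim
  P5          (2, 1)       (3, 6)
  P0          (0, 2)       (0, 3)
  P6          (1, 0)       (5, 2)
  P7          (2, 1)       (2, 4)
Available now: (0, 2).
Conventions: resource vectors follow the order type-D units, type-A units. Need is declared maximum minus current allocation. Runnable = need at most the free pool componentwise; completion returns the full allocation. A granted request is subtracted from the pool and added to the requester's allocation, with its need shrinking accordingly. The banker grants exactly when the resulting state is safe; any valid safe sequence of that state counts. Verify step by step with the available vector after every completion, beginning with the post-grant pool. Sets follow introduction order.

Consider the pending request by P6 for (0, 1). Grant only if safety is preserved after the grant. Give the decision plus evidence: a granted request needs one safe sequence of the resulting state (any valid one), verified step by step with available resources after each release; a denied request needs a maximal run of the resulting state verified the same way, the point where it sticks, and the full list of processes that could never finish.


DENY: after the grant no complete ordering would exist.
Key observation: after P0, P7 the pool peaks at (2, 4), and each blocked process is short somewhere: P5 on type-A units; P6 on type-D units.
Pretend the grant happened; the run P0, P7 goes as far as possible. Walking it through:
  pool = (0, 1)
  run P0 (needs (0, 1), free (0, 1)); after release of (0, 2) the pool is (0, 3)
  run P7 (needs (0, 3), free (0, 3)); after release of (2, 1) the pool is (2, 4)
  P5 cannot run: need (1, 5) vs free (2, 4) (insufficient type-A units)
  P6 cannot run: need (4, 1) vs free (2, 4) (insufficient type-D units)
Processes that could never finish after the grant: P5 and P6.


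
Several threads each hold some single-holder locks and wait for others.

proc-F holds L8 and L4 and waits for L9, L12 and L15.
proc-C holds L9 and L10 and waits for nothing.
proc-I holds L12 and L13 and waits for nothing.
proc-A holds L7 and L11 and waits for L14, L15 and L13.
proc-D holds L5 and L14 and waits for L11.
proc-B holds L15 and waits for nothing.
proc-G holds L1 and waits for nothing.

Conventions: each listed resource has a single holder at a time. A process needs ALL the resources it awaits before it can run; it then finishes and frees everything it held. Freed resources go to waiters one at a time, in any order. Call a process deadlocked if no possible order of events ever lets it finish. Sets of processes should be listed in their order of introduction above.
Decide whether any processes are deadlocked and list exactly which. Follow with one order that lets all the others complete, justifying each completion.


The deadlocked set is proc-A and proc-D.
Key observation: the waits loop around proc-A -> proc-D -> proc-A with no way out; no other process is dragged down with it.
The rest can finish in the order proc-G, proc-B, proc-C, proc-I, proc-F.
Step-by-step check:
  run proc-G (it waits on nothing); releases L1
  run proc-B (it waits on nothing); releases L15
  run proc-C (it waits on nothing); releases L9 and L10
  run proc-I (it waits on nothing); releases L12 and L13
  run proc-F (all its waits — L9, L12 and L15 — are resolved); releases L8 and L4


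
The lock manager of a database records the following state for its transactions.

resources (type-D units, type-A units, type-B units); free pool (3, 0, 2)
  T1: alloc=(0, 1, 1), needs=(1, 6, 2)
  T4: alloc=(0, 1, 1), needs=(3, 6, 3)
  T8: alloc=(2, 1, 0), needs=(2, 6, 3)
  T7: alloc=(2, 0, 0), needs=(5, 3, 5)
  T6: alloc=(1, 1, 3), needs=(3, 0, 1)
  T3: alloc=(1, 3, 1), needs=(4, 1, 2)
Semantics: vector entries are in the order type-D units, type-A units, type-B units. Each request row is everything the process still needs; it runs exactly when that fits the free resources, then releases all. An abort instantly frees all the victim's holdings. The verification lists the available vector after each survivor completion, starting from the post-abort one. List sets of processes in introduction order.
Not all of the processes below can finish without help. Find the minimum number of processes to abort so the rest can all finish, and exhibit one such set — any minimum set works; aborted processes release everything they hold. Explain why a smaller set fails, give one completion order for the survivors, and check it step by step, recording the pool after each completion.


Minimum abort set: T1 and T4.
Key observation: the deadlocked T8 becomes finishable only because T1 and T4 released (0, 2, 2); it completes at step 4 below.
No one abort is enough; case by case: T1 alone leaves T4 blocked (short on type-A units); T4 alone leaves T1 blocked (short on type-A units); T8 alone leaves T1 blocked (short on type-A units); T7 alone leaves T1 blocked (short on type-A units); T6 alone leaves T1 blocked (short on type-A units); T3 alone leaves T1 blocked (short on type-A units).
The survivors complete as T6, T3, T7, T8. Step-by-step check (starting from the post-abort pool):
  pool = (3, 2, 4)
  T6 needs (3, 0, 1) <= (3, 2, 4) -> finishes; pool += (1, 1, 3) = (4, 3, 7)
  T3 needs (4, 1, 2) <= (4, 3, 7) -> finishes; pool += (1, 3, 1) = (5, 6, 8)
  T7 needs (5, 3, 5) <= (5, 6, 8) -> finishes; pool += (2, 0, 0) = (7, 6, 8)
  T8 needs (2, 6, 3) <= (7, 6, 8) -> finishes; pool += (2, 1, 0) = (9, 7, 8)


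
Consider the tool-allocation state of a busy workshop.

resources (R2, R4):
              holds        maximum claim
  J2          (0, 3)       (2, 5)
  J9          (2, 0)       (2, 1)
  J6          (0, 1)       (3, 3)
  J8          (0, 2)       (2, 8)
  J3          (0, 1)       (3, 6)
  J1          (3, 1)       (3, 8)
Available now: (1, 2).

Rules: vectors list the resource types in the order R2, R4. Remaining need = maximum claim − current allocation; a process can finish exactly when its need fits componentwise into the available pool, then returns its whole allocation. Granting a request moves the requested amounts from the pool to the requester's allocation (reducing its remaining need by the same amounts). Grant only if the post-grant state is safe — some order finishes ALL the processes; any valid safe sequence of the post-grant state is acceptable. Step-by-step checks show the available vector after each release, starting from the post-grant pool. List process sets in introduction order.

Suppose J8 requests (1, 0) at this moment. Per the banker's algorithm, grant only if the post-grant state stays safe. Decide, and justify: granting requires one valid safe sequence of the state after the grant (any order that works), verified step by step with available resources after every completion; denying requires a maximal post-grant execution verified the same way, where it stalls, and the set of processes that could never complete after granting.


DENY — the pretend-granted state is unsafe.
Key observation: after J9, J2 the pool peaks at (2, 5), and each blocked process is short somewhere: J6 on R2; J8 on R4; J3 on R2; J1 on R4.
Pretend the grant happened; the run J9, J2 goes as far as possible. Verifying each step:
  pool = (0, 2)
  J9 needs (0, 1) <= (0, 2) -> finishes; pool += (2, 0) = (2, 2)
  J2 needs (2, 2) <= (2, 2) -> finishes; pool += (0, 3) = (2, 5)
  J6 still needs (3, 2) but only (2, 5) is free — short on R2
  J8 still needs (1, 6) but only (2, 5) is free — short on R4
  J3 still needs (3, 5) but only (2, 5) is free — short on R2
  J1 still needs (0, 7) but only (2, 5) is free — short on R4
Post-grant, the permanently blocked set is J6, J8, J3 and J1.


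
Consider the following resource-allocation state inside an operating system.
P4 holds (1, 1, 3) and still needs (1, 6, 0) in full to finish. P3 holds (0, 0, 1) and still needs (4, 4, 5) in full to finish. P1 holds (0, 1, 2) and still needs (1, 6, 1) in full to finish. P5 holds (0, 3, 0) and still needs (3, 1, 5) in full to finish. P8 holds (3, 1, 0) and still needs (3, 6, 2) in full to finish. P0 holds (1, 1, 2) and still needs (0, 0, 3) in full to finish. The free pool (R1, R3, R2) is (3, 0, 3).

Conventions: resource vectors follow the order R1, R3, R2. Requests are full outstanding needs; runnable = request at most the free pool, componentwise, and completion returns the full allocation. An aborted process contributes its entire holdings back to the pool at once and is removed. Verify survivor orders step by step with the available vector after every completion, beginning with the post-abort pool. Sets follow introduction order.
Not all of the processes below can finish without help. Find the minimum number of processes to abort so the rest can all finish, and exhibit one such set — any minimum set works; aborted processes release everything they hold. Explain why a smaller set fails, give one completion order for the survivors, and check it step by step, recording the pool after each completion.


The answer: abort P1 and P8.
Key observation: before aborting P1 and P8, P4 was permanently blocked — no order could ever run it; afterwards it completes at step 3.
No one abort is enough; case by case: P4 alone leaves P1 blocked (short on R3); P3 alone leaves P4 blocked (short on R3); P1 alone leaves P4 blocked (short on R3); P5 alone leaves P4 blocked (short on R3); P8 alone leaves P4 blocked (short on R3); P0 alone leaves P4 blocked (short on R3).
The survivors complete as P0, P5, P4, P3. Check, step by step (starting from the post-abort pool):
  pool = (6, 2, 5)
  run P0 (needs (0, 0, 3), free (6, 2, 5)); after release of (1, 1, 2) the pool is (7, 3, 7)
  run P5 (needs (3, 1, 5), free (7, 3, 7)); after release of (0, 3, 0) the pool is (7, 6, 7)
  run P4 (needs (1, 6, 0), free (7, 6, 7)); after release of (1, 1, 3) the pool is (8, 7, 10)
  run P3 (needs (4, 4, 5), free (8, 7, 10)); after release of (0, 0, 1) the pool is (8, 7, 11)


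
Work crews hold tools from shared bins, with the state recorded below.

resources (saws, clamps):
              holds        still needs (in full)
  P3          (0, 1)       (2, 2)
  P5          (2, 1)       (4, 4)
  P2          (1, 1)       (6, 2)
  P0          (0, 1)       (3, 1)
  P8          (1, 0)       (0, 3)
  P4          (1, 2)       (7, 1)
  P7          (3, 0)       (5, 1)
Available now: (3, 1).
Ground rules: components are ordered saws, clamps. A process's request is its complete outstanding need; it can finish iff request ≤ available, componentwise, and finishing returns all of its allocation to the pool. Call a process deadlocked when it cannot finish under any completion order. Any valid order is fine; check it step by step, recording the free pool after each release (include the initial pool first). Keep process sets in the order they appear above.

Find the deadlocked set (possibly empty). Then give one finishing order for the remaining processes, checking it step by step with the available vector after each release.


Deadlocked: P5, P2, P4 and P7.
Key observation: after P0, P3, P8 the pool peaks at (4, 3), and each blocked process is short somewhere: P5 on clamps; P2 on saws; P4 on saws; P7 on saws.
One completion order for the rest: P0, P3, P8. Check, step by step:
  pool = (3, 1)
  run P0 (needs (3, 1), free (3, 1)); after release of (0, 1) the pool is (3, 2)
  run P3 (needs (2, 2), free (3, 2)); after release of (0, 1) the pool is (3, 3)
  run P8 (needs (0, 3), free (3, 3)); after release of (1, 0) the pool is (4, 3)
None of the blocked processes ever fits:
  P5 still needs (4, 4) but only (4, 3) is free — short on clamps
  P2 still needs (6, 2) but only (4, 3) is free — short on saws
  P4 still needs (7, 1) but only (4, 3) is free — short on saws
  P7 still needs (5, 1) but only (4, 3) is free — short on saws


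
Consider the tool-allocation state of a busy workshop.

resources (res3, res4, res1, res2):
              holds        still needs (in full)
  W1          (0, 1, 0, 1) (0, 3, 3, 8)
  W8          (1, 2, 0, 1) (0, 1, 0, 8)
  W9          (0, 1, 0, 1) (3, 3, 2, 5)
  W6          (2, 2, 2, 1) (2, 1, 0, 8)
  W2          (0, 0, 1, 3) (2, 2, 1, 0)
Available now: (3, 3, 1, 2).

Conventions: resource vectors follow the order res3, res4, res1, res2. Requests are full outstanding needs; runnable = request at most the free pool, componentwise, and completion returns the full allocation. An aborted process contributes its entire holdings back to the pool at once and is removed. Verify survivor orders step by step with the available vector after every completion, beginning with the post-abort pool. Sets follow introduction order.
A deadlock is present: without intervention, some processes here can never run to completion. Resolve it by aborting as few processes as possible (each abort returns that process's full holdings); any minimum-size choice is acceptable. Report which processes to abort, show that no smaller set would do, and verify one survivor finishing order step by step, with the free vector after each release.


Abort W1 and W6.
Key observation: aborting W1 and W6 returns (2, 3, 2, 2), and W8 — hopeless before — runs at step 3 with the returned capacity in the pool.
Minimality, checking each single-abort alternative: W1 alone leaves W8 blocked (short on res2); W8 alone leaves W1 blocked (short on res1 and res2); W9 alone leaves W1 blocked (short on res1 and res2); W6 alone leaves W1 blocked (short on res2); W2 alone leaves W1 blocked (short on res1 and res2).
Survivors finish in the order: W2, W9, W8. Check, step by step (pool after the aborts first):
  pool = (5, 6, 3, 4)
  W2: need (2, 2, 1, 0) fits (5, 6, 3, 4); releases (0, 0, 1, 3), pool now (5, 6, 4, 7)
  W9: need (3, 3, 2, 5) fits (5, 6, 4, 7); releases (0, 1, 0, 1), pool now (5, 7, 4, 8)
  W8: need (0, 1, 0, 8) fits (5, 7, 4, 8); releases (1, 2, 0, 1), pool now (6, 9, 4, 9)


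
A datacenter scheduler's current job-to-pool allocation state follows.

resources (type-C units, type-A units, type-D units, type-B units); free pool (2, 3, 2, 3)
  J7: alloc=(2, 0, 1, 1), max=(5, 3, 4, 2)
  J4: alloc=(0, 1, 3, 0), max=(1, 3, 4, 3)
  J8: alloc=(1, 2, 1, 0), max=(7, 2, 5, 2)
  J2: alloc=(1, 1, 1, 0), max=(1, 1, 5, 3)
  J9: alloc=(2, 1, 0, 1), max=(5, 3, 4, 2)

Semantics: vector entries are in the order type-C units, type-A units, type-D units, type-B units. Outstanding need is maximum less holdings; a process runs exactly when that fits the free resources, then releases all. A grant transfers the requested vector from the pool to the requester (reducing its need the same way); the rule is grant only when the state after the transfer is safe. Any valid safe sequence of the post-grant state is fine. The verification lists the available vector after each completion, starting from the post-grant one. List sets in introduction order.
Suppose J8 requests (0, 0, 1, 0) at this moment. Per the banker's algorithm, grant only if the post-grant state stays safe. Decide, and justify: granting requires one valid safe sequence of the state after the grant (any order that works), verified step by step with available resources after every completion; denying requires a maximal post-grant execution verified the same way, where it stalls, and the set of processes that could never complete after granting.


GRANT: granting preserves safety; a valid post-grant sequence is J4, J2, J7, J9, J8.
Key observation: post-grant, (2, 3, 1, 3) remains, and an order beginning with J4 completes everyone.
Step-by-step check of the post-grant state:
  pool = (2, 3, 1, 3)
  J4 needs (1, 2, 1, 3) <= (2, 3, 1, 3) -> finishes; pool += (0, 1, 3, 0) = (2, 4, 4, 3)
  J2 needs (0, 0, 4, 3) <= (2, 4, 4, 3) -> finishes; pool += (1, 1, 1, 0) = (3, 5, 5, 3)
  J7 needs (3, 3, 3, 1) <= (3, 5, 5, 3) -> finishes; pool += (2, 0, 1, 1) = (5, 5, 6, 4)
  J9 needs (3, 2, 4, 1) <= (5, 5, 6, 4) -> finishes; pool += (2, 1, 0, 1) = (7, 6, 6, 5)
  J8 needs (6, 0, 3, 2) <= (7, 6, 6, 5) -> finishes; pool += (1, 2, 2, 0) = (8, 8, 8, 5)


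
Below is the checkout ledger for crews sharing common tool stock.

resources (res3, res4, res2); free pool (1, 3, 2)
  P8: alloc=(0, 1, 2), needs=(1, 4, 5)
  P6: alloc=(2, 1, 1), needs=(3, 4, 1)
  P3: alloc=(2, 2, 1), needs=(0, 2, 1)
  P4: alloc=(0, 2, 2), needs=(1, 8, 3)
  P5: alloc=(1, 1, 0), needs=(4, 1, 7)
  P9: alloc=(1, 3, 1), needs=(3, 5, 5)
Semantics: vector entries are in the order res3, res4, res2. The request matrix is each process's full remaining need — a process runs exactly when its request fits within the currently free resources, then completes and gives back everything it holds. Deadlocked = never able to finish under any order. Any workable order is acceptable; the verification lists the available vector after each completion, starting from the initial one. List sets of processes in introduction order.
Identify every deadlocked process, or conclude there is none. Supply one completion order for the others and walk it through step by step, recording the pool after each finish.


Deadlocked: P8, P4, P5 and P9.
Key observation: after P3, P6 the pool peaks at (5, 6, 4), and each blocked process is short somewhere: P8 on res2; P4 on res4; P5 on res2; P9 on res2.
A valid finishing order for the others: P3, P6. Step-by-step check:
  pool = (1, 3, 2)
  P3: need (0, 2, 1) fits (1, 3, 2); releases (2, 2, 1), pool now (3, 5, 3)
  P6: need (3, 4, 1) fits (3, 5, 3); releases (2, 1, 1), pool now (5, 6, 4)
The stuck group stays short no matter what:
  blocked: P8 wants (1, 4, 5), pool (5, 6, 4) — not enough res2
  blocked: P4 wants (1, 8, 3), pool (5, 6, 4) — not enough res4
  blocked: P5 wants (4, 1, 7), pool (5, 6, 4) — not enough res2
  blocked: P9 wants (3, 5, 5), pool (5, 6, 4) — not enough res2


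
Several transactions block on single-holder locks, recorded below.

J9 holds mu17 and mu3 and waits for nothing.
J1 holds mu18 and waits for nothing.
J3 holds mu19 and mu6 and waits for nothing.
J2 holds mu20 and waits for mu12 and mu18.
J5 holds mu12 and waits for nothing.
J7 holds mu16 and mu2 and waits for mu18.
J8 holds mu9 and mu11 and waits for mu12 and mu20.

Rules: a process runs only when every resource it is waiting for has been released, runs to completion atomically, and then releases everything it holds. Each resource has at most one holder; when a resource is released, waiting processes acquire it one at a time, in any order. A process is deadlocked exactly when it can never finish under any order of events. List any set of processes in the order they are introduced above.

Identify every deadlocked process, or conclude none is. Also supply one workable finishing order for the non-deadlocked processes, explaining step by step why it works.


The deadlocked set is empty.
Key observation: every chain of waits terminates; starting from the processes that wait on nothing, all the rest unlock in turn.
A valid finishing order for the others: J1, J5, J7, J2, J9, J3, J8.
Verifying each step:
  J1: no waits; runs immediately, freeing mu18
  J5: no waits; runs immediately, freeing mu12
  J7 waits on mu18 — all released -> runs and releases mu16 and mu2
  J2 waits on mu12 and mu18 — all released -> runs and releases mu20
  J9: no waits; runs immediately, freeing mu17 and mu3
  J3: no waits; runs immediately, freeing mu19 and mu6
  J8 waits on mu12 and mu20 — all released -> runs and releases mu9 and mu11
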